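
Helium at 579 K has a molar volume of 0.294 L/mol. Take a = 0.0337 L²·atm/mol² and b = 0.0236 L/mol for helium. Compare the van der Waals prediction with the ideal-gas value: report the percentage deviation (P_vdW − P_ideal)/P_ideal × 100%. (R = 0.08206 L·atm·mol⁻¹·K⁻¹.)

Ideal: P_ideal = RT/V_m = (0.08206)(579)/0.294 = 161.608 atm
vdW: P = RT/(V_m − b) − a/V_m² = 47.5127/0.270400 − 0.0337/0.0864360 = 175.713 − 0.389884 = 175.323 atm
% deviation = (175.323 − 161.608)/161.608 × 100% = 8.49%

8.49 %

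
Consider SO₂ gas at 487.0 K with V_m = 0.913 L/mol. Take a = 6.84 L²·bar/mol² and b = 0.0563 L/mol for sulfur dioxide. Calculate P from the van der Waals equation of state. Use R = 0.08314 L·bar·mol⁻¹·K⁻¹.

P = RT/(V_m − b) − a/V_m²
RT/(V_m − b) = (0.08314)(487.0)/(0.913 − 0.0563) = 40.489/0.85670 = 47.262 bar
a/V_m² = 6.84/(0.913)² = 8.2057 bar
P = 47.262 − 8.2057 = 39.06 bar

P ≈ 39.06 bar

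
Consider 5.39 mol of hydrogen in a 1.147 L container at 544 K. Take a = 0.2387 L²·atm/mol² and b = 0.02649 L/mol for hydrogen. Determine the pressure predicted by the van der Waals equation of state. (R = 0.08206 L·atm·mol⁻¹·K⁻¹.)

P = nRT/(V − nb) − a n²/V²
nRT/(V − nb) = (5.39)(0.08206)(544)/(1.147 − 5.39×0.02649) = 240.61/1.0042 = 239.60 atm
a n²/V² = (0.2387)(5.39)²/(1.147)² = 5.2711 atm
P = 239.60 − 5.2711 = 234.3 atm

P ≈ 234.3 atm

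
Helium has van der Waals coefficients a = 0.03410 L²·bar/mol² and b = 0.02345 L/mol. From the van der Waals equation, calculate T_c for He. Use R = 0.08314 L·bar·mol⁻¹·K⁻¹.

T_c ≈ 5.182 K

For a van der Waals gas, T_c = 8a/(27Rb).
T_c = 8×0.03410/(27×0.08314×0.02345) = 0.27280/0.052640 = 5.182 K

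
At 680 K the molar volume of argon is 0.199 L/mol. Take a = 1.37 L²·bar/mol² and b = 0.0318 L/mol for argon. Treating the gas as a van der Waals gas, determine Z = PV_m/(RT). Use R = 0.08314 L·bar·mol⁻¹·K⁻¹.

P = RT/(V_m − b) − a/V_m² = (0.08314)(680)/(0.199 − 0.0318) − 1.37/(0.199)²
  = 56.535/0.16720 − 34.595 = 338.13 − 34.595 = 303.54 bar
Z = PV_m/(RT) = (303.54)(0.199)/((0.08314)(680)) = 60.404/56.535 = 1.068

Z ≈ 1.068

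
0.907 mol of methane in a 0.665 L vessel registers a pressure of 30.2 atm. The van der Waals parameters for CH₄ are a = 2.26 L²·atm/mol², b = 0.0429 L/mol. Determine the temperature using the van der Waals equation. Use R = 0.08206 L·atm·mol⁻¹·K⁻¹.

T ≈ 289.4 K

T = (P + a n²/V²)(V − nb)/(nR)
P + a n²/V² = 30.2 + (2.26)(0.907)²/(0.665)² = 34.404 atm
V − nb = 0.665 − (0.907)(0.0429) = 0.62609 L
T = (34.404)(0.62609)/((0.907)(0.08206)) = 289.4 K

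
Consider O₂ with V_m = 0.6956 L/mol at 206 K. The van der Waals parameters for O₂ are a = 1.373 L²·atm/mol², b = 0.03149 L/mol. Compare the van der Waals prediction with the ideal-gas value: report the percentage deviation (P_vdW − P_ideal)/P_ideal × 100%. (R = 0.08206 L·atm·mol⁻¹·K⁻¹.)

-6.93 %

Ideal: P_ideal = RT/V_m = (0.08206)(206)/0.6956 = 24.3018 atm
vdW: P = RT/(V_m − b) − a/V_m² = 16.9044/0.664110 − 1.373/0.483859 = 25.4542 − 2.83760 = 22.6166 atm
% deviation = (22.6166 − 24.3018)/24.3018 × 100% = -6.93%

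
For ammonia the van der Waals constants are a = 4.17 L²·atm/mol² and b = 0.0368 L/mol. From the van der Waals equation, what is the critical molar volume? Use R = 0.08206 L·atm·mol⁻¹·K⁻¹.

V_m,c ≈ 0.1104 L/mol

For a van der Waals gas, V_m,c = 3b.
V_m,c = 3×0.0368 = 0.1104 L/mol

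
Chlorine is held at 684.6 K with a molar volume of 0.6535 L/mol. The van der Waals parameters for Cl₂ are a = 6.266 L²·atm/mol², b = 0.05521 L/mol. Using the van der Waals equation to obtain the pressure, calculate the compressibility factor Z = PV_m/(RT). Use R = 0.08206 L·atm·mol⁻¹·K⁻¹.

P = RT/(V_m − b) − a/V_m² = (0.08206)(684.6)/(0.6535 − 0.05521) − 6.266/(0.6535)²
  = 56.178/0.59829 − 14.672 = 93.898 − 14.672 = 79.226 atm
Z = PV_m/(RT) = (79.226)(0.6535)/((0.08206)(684.6)) = 51.774/56.178 = 0.9216

Z ≈ 0.9216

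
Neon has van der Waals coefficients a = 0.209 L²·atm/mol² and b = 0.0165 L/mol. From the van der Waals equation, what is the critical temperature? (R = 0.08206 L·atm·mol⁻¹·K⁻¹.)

For a van der Waals gas, T_c = 8a/(27Rb).
T_c = 8×0.209/(27×0.08206×0.0165) = 1.6720/0.036558 = 45.74 K

T_c ≈ 45.74 K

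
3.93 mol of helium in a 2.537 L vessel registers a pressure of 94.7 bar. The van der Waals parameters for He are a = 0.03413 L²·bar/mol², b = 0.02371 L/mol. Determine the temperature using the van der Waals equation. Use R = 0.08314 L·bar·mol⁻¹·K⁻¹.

T = (P + a n²/V²)(V − nb)/(nR)
P + a n²/V² = 94.7 + (0.03413)(3.93)²/(2.537)² = 94.782 bar
V − nb = 2.537 − (3.93)(0.02371) = 2.4438 L
T = (94.782)(2.4438)/((3.93)(0.08314)) = 708.9 K

T ≈ 708.9 K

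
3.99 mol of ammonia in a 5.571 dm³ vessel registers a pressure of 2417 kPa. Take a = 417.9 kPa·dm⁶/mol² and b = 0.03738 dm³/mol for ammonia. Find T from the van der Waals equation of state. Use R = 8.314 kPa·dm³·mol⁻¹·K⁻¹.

T ≈ 430.1 K

T = (P + a n²/V²)(V − nb)/(nR)
P + a n²/V² = 2417 + (417.9)(3.99)²/(5.571)² = 2631.4 kPa
V − nb = 5.571 − (3.99)(0.03738) = 5.4219 dm³
T = (2631.4)(5.4219)/((3.99)(8.314)) = 430.1 K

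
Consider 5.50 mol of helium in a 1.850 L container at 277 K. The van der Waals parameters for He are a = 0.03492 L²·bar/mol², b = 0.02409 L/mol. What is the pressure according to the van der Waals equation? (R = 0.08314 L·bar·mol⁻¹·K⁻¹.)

P = nRT/(V − nb) − a n²/V²
nRT/(V − nb) = (5.50)(0.08314)(277)/(1.850 − 5.50×0.02409) = 126.66/1.7175 = 73.747 bar
a n²/V² = (0.03492)(5.50)²/(1.850)² = 0.30864 bar
P = 73.747 − 0.30864 = 73.44 bar

P ≈ 73.44 bar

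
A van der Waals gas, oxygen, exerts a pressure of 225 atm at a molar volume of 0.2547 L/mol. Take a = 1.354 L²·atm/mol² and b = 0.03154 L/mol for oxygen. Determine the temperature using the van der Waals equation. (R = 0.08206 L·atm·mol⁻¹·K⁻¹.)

T = (P + a/V_m²)(V_m − b)/R
P + a/V_m² = 225 + 1.354/(0.2547)² = 245.87 atm
V_m − b = 0.2547 − 0.03154 = 0.22316 L/mol
T = (245.87)(0.22316)/0.08206 = 668.6 K

T ≈ 668.6 K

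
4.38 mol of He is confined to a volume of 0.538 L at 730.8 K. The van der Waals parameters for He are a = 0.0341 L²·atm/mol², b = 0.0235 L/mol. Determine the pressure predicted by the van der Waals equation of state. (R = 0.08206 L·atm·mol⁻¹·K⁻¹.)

P ≈ 601.5 atm

P = nRT/(V − nb) − a n²/V²
nRT/(V − nb) = (4.38)(0.08206)(730.8)/(0.538 − 4.38×0.0235) = 262.67/0.43507 = 603.74 atm
a n²/V² = (0.0341)(4.38)²/(0.538)² = 2.2602 atm
P = 603.74 − 2.2602 = 601.5 atm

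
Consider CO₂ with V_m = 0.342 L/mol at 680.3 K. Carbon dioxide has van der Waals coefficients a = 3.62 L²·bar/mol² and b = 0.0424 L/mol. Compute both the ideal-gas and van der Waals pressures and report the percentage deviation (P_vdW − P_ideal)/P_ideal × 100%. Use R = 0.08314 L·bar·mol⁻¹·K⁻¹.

-4.56 %

Ideal: P_ideal = RT/V_m = (0.08314)(680.3)/0.342 = 165.381 bar
vdW: P = RT/(V_m − b) − a/V_m² = 56.5601/0.299600 − 3.62/0.116964 = 188.785 − 30.9497 = 157.835 bar
% deviation = (157.835 − 165.381)/165.381 × 100% = -4.56%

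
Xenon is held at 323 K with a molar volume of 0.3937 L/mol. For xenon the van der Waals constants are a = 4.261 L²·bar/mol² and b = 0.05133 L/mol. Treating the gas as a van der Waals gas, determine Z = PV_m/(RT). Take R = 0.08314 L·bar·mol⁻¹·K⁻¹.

P = RT/(V_m − b) − a/V_m² = (0.08314)(323)/(0.3937 − 0.05133) − 4.261/(0.3937)²
  = 26.854/0.34237 − 27.490 = 78.436 − 27.490 = 50.946 bar
Z = PV_m/(RT) = (50.946)(0.3937)/((0.08314)(323)) = 20.057/26.854 = 0.7469

Z ≈ 0.7469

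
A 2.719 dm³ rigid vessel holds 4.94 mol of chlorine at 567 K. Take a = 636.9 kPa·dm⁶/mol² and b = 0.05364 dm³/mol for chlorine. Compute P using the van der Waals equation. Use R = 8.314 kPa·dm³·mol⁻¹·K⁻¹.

P = nRT/(V − nb) − a n²/V²
nRT/(V − nb) = (4.94)(8.314)(567)/(2.719 − 4.94×0.05364) = 23287/2.4540 = 9489.4 kPa
a n²/V² = (636.9)(4.94)²/(2.719)² = 2102.4 kPa
P = 9489.4 − 2102.4 = 7387 kPa

P ≈ 7387 kPa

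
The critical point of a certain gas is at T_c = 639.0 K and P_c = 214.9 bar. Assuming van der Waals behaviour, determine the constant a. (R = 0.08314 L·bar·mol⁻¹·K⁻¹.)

From T_c = 8a/(27Rb) and P_c = a/(27b²): a = 27 R² T_c²/(64 P_c).
a = 27×(0.08314)²×(639.0)²/(64×214.9) = 76205/13754 = 5.541 L²·bar/mol²

a ≈ 5.541 L²·bar/mol²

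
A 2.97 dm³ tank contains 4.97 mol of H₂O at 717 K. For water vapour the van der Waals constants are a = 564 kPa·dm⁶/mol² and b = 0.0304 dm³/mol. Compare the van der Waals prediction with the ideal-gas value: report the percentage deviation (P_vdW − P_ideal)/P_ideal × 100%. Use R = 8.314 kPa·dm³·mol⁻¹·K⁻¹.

-10.47 %

Ideal: P_ideal = nRT/V = (4.97)(8.314)(717)/2.97 = 9975.37 kPa
vdW: P = nRT/(V − nb) − a n²/V² = 29626.9/2.81891 − 13931.3/8.82090 = 10510.1 − 1579.35 = 8930.8 kPa
% deviation = (8930.8 − 9975.37)/9975.37 × 100% = -10.47%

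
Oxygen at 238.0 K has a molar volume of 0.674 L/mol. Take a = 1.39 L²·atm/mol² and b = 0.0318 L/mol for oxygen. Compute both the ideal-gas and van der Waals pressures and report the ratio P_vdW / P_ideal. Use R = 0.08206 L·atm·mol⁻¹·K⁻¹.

Ideal: P_ideal = RT/V_m = (0.08206)(238.0)/0.674 = 28.9767 atm
vdW: P = RT/(V_m − b) − a/V_m² = 19.5303/0.642200 − 1.39/0.454276 = 30.4116 − 3.05981 = 27.3518 atm
Ratio = 27.3518/28.9767 = 0.9439

P_vdW / P_ideal ≈ 0.9439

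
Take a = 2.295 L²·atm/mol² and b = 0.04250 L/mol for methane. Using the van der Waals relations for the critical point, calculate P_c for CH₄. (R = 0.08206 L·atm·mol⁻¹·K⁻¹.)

For a van der Waals gas, P_c = a/(27b²).
P_c = 2.295/(27×(0.04250)²) = 2.295/0.048769 = 47.06 atm

P_c ≈ 47.06 atm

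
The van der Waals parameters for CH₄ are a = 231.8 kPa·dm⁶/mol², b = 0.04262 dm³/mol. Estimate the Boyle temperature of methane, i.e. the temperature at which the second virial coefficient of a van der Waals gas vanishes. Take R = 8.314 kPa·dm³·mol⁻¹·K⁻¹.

For a van der Waals gas the second virial coefficient B₂ = b − a/(RT) vanishes at T_B = a/(Rb).
T_B = 231.8/(8.314×0.04262) = 231.8/0.35434 = 654.2 K

T_B ≈ 654.2 K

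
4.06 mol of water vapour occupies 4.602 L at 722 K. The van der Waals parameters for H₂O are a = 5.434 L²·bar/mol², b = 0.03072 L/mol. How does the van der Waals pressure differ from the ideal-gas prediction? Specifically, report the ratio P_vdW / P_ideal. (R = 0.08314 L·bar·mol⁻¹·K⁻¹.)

Ideal: P_ideal = nRT/V = (4.06)(0.08314)(722)/4.602 = 52.9574 bar
vdW: P = nRT/(V − nb) − a n²/V² = 243.710/4.47728 − 89.5719/21.1784 = 54.4326 − 4.22940 = 50.2032 bar
Ratio = 50.2032/52.9574 = 0.9480

P_vdW / P_ideal ≈ 0.9480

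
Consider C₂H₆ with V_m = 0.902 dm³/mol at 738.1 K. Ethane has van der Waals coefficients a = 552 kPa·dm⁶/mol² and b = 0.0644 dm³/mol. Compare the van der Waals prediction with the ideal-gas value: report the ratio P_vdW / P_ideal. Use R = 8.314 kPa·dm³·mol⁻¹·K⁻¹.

P_vdW / P_ideal ≈ 0.9772

Ideal: P_ideal = RT/V_m = (8.314)(738.1)/0.902 = 6803.29 kPa
vdW: P = RT/(V_m − b) − a/V_m² = 6136.56/0.837600 − 552/0.813604 = 7326.36 − 678.463 = 6647.90 kPa
Ratio = 6647.90/6803.29 = 0.9772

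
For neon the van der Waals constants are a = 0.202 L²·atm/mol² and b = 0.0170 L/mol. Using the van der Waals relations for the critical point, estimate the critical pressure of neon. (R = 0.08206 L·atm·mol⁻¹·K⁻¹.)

P_c ≈ 25.89 atm

For a van der Waals gas, P_c = a/(27b²).
P_c = 0.202/(27×(0.0170)²) = 0.202/0.0078030 = 25.89 atm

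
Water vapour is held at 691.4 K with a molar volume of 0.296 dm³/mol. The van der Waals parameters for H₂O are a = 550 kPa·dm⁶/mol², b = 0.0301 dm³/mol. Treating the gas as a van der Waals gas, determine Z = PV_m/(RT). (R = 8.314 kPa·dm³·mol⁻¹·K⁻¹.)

P = RT/(V_m − b) − a/V_m² = (8.314)(691.4)/(0.296 − 0.0301) − 550/(0.296)²
  = 5748.3/0.26590 − 6277.4 = 21618 − 6277.4 = 15341 kPa
Z = PV_m/(RT) = (15341)(0.296)/((8.314)(691.4)) = 4540.9/5748.3 = 0.7900

Z ≈ 0.7900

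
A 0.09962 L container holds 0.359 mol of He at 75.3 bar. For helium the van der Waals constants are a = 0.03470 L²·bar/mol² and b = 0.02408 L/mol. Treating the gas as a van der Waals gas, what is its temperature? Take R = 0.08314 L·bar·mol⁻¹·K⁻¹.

T ≈ 230.9 K

T = (P + a n²/V²)(V − nb)/(nR)
P + a n²/V² = 75.3 + (0.03470)(0.359)²/(0.09962)² = 75.751 bar
V − nb = 0.09962 − (0.359)(0.02408) = 0.090975 L
T = (75.751)(0.090975)/((0.359)(0.08314)) = 230.9 K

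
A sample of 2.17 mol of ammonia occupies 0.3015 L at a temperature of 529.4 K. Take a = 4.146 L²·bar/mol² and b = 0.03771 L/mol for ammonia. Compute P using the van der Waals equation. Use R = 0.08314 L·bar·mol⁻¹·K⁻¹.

P = nRT/(V − nb) − a n²/V²
nRT/(V − nb) = (2.17)(0.08314)(529.4)/(0.3015 − 2.17×0.03771) = 95.511/0.21967 = 434.79 bar
a n²/V² = (4.146)(2.17)²/(0.3015)² = 214.77 bar
P = 434.79 − 214.77 = 220.0 bar

P ≈ 220.0 bar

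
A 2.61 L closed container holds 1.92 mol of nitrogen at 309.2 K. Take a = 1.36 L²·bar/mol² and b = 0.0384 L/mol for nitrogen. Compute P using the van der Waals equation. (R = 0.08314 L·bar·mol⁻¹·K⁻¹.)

P ≈ 18.72 bar

P = nRT/(V − nb) − a n²/V²
nRT/(V − nb) = (1.92)(0.08314)(309.2)/(2.61 − 1.92×0.0384) = 49.357/2.5363 = 19.460 bar
a n²/V² = (1.36)(1.92)²/(2.61)² = 0.73597 bar
P = 19.460 − 0.73597 = 18.72 bar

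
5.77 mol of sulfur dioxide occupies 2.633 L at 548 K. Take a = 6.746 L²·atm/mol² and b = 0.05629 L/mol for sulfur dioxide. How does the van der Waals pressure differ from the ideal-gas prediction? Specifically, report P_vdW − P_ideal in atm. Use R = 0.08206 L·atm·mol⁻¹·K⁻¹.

Ideal: P_ideal = nRT/V = (5.77)(0.08206)(548)/2.633 = 98.5456 atm
vdW: P = nRT/(V − nb) − a n²/V² = 259.470/2.30821 − 224.594/6.93269 = 112.412 − 32.3964 = 80.016 atm
ΔP = 80.016 − 98.5456 = -18.53 atm

ΔP ≈ -18.53 atm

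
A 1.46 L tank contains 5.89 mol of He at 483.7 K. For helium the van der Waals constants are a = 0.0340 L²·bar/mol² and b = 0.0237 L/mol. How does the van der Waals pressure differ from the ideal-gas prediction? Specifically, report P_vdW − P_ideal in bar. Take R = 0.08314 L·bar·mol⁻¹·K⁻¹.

ΔP ≈ 16.60 bar

Ideal: P_ideal = nRT/V = (5.89)(0.08314)(483.7)/1.46 = 162.236 bar
vdW: P = nRT/(V − nb) − a n²/V² = 236.865/1.32041 − 1.17953/2.13160 = 179.387 − 0.553354 = 178.834 bar
ΔP = 178.834 − 162.236 = 16.60 bar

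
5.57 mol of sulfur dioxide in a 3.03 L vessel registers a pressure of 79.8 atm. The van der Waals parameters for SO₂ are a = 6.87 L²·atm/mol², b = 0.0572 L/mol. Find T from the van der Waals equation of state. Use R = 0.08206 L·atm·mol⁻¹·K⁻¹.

T = (P + a n²/V²)(V − nb)/(nR)
P + a n²/V² = 79.8 + (6.87)(5.57)²/(3.03)² = 103.02 atm
V − nb = 3.03 − (5.57)(0.0572) = 2.7114 L
T = (103.02)(2.7114)/((5.57)(0.08206)) = 611.1 K

T ≈ 611.1 K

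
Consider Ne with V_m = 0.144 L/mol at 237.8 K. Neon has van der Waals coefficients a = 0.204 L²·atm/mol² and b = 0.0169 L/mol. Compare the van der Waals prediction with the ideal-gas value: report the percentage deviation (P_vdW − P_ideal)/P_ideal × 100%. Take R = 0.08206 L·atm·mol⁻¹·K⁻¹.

Ideal: P_ideal = RT/V_m = (0.08206)(237.8)/0.144 = 135.513 atm
vdW: P = RT/(V_m − b) − a/V_m² = 19.5139/0.127100 − 0.204/0.0207360 = 153.532 − 9.83796 = 143.694 atm
% deviation = (143.694 − 135.513)/135.513 × 100% = 6.04%

6.04 %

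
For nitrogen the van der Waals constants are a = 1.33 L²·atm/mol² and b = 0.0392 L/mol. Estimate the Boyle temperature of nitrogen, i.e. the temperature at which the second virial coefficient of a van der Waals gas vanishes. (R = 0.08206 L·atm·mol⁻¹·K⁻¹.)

T_B ≈ 413.5 K

For a van der Waals gas the second virial coefficient B₂ = b − a/(RT) vanishes at T_B = a/(Rb).
T_B = 1.33/(0.08206×0.0392) = 1.33/0.0032168 = 413.5 K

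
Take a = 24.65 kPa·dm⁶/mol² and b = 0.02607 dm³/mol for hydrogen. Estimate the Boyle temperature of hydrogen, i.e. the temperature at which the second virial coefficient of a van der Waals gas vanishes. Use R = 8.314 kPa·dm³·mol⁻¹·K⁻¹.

For a van der Waals gas the second virial coefficient B₂ = b − a/(RT) vanishes at T_B = a/(Rb).
T_B = 24.65/(8.314×0.02607) = 24.65/0.21675 = 113.7 K

T_B ≈ 113.7 K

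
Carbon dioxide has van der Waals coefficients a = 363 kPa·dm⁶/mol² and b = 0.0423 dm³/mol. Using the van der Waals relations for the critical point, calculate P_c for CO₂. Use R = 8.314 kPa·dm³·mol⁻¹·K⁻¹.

For a van der Waals gas, P_c = a/(27b²).
P_c = 363/(27×(0.0423)²) = 363/0.048311 = 7514 kPa

P_c ≈ 7514 kPa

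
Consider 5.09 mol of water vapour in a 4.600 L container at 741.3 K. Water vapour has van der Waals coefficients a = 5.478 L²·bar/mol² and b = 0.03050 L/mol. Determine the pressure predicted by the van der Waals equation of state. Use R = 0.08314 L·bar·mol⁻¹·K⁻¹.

P = nRT/(V − nb) − a n²/V²
nRT/(V − nb) = (5.09)(0.08314)(741.3)/(4.600 − 5.09×0.03050) = 313.71/4.4448 = 70.579 bar
a n²/V² = (5.478)(5.09)²/(4.600)² = 6.7072 bar
P = 70.579 − 6.7072 = 63.87 bar

P ≈ 63.87 bar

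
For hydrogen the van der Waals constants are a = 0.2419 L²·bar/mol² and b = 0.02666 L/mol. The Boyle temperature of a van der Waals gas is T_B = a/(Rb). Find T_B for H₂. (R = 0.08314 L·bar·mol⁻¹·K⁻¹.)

T_B ≈ 109.1 K

For a van der Waals gas the second virial coefficient B₂ = b − a/(RT) vanishes at T_B = a/(Rb).
T_B = 0.2419/(0.08314×0.02666) = 0.2419/0.0022165 = 109.1 K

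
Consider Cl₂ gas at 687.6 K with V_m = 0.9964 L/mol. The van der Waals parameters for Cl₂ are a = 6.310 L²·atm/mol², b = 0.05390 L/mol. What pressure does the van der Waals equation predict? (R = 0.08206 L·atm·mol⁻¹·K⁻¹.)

P = RT/(V_m − b) − a/V_m²
RT/(V_m − b) = (0.08206)(687.6)/(0.9964 − 0.05390) = 56.424/0.94250 = 59.866 atm
a/V_m² = 6.310/(0.9964)² = 6.3557 atm
P = 59.866 − 6.3557 = 53.51 atm

P ≈ 53.51 atm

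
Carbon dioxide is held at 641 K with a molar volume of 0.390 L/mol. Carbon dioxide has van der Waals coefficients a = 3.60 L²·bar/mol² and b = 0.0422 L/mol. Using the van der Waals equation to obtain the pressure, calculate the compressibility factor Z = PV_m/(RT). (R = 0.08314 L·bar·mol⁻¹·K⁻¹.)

P = RT/(V_m − b) − a/V_m² = (0.08314)(641)/(0.390 − 0.0422) − 3.60/(0.390)²
  = 53.293/0.34780 − 23.669 = 153.23 − 23.669 = 129.56 bar
Z = PV_m/(RT) = (129.56)(0.390)/((0.08314)(641)) = 50.528/53.293 = 0.9481

Z ≈ 0.9481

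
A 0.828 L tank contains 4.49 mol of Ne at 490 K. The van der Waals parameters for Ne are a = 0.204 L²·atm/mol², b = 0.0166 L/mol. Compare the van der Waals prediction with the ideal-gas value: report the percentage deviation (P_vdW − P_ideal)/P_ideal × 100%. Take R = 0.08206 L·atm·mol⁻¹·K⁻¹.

7.14 %

Ideal: P_ideal = nRT/V = (4.49)(0.08206)(490)/0.828 = 218.044 atm
vdW: P = nRT/(V − nb) − a n²/V² = 180.540/0.753466 − 4.11266/0.685584 = 239.613 − 5.99877 = 233.614 atm
% deviation = (233.614 − 218.044)/218.044 × 100% = 7.14%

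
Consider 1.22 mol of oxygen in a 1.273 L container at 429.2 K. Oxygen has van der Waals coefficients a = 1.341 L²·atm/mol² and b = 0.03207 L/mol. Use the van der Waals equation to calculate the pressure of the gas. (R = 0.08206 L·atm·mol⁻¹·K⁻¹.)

P ≈ 33.59 atm

P = nRT/(V − nb) − a n²/V²
nRT/(V − nb) = (1.22)(0.08206)(429.2)/(1.273 − 1.22×0.03207) = 42.969/1.2339 = 34.824 atm
a n²/V² = (1.341)(1.22)²/(1.273)² = 1.2317 atm
P = 34.824 − 1.2317 = 33.59 atm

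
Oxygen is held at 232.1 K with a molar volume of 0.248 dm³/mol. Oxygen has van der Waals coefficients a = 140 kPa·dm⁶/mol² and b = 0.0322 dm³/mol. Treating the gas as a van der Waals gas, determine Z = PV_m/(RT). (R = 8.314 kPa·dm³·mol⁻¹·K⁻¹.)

Z ≈ 0.8567

P = RT/(V_m − b) − a/V_m² = (8.314)(232.1)/(0.248 − 0.0322) − 140/(0.248)²
  = 1929.7/0.21580 − 2276.3 = 8942.1 − 2276.3 = 6665.8 kPa
Z = PV_m/(RT) = (6665.8)(0.248)/((8.314)(232.1)) = 1653.1/1929.7 = 0.8567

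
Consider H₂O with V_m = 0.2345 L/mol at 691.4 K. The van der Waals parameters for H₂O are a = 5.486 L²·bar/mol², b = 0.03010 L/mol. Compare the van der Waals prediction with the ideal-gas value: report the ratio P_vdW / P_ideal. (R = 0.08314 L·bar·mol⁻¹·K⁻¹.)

P_vdW / P_ideal ≈ 0.7403

Ideal: P_ideal = RT/V_m = (0.08314)(691.4)/0.2345 = 245.130 bar
vdW: P = RT/(V_m − b) − a/V_m² = 57.4830/0.204400 − 5.486/0.0549903 = 281.228 − 99.7630 = 181.465 bar
Ratio = 181.465/245.130 = 0.7403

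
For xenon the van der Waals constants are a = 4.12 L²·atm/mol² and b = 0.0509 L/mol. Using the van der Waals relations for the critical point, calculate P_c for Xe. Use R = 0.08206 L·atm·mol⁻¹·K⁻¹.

P_c ≈ 58.90 atm

For a van der Waals gas, P_c = a/(27b²).
P_c = 4.12/(27×(0.0509)²) = 4.12/0.069952 = 58.90 atm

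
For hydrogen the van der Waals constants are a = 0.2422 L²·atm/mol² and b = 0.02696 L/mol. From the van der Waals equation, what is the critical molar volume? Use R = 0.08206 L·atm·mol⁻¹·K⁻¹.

For a van der Waals gas, V_m,c = 3b.
V_m,c = 3×0.02696 = 0.08088 L/mol

V_m,c ≈ 0.08088 L/mol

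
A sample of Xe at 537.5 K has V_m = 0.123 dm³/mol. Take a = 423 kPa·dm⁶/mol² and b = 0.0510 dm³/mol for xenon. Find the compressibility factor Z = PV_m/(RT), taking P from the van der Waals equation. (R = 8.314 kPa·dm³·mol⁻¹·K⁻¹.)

Z ≈ 0.9388

P = RT/(V_m − b) − a/V_m² = (8.314)(537.5)/(0.123 − 0.0510) − 423/(0.123)²
  = 4468.8/0.072000 − 27960 = 62067 − 27960 = 34107 kPa
Z = PV_m/(RT) = (34107)(0.123)/((8.314)(537.5)) = 4195.2/4468.8 = 0.9388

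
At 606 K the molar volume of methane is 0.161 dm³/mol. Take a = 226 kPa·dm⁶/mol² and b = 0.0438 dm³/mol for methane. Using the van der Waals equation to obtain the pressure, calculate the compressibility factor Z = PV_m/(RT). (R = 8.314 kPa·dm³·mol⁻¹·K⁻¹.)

Z ≈ 1.095

P = RT/(V_m − b) − a/V_m² = (8.314)(606)/(0.161 − 0.0438) − 226/(0.161)²
  = 5038.3/0.11720 − 8718.8 = 42989 − 8718.8 = 34270 kPa
Z = PV_m/(RT) = (34270)(0.161)/((8.314)(606)) = 5517.5/5038.3 = 1.095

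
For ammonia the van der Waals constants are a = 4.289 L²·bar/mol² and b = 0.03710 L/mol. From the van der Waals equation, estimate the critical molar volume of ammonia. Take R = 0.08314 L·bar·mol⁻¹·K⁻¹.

For a van der Waals gas, V_m,c = 3b.
V_m,c = 3×0.03710 = 0.1113 L/mol

V_m,c ≈ 0.1113 L/mol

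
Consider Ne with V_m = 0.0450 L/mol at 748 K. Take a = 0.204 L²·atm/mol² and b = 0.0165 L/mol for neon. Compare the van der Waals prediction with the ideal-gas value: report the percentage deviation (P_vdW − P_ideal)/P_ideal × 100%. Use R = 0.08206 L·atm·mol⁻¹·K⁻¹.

Ideal: P_ideal = RT/V_m = (0.08206)(748)/0.0450 = 1364.02 atm
vdW: P = RT/(V_m − b) − a/V_m² = 61.3809/0.0285000 − 0.204/0.00202500 = 2153.72 − 100.741 = 2052.98 atm
% deviation = (2052.98 − 1364.02)/1364.02 × 100% = 50.51%

50.51 %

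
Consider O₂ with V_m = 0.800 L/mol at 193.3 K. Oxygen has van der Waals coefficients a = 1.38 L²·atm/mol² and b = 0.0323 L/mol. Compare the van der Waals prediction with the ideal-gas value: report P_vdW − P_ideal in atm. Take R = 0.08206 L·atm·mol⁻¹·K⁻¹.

ΔP ≈ -1.322 atm

Ideal: P_ideal = RT/V_m = (0.08206)(193.3)/0.800 = 19.8277 atm
vdW: P = RT/(V_m − b) − a/V_m² = 15.8622/0.767700 − 1.38/0.640000 = 20.6620 − 2.15625 = 18.5058 atm
ΔP = 18.5058 − 19.8277 = -1.322 atm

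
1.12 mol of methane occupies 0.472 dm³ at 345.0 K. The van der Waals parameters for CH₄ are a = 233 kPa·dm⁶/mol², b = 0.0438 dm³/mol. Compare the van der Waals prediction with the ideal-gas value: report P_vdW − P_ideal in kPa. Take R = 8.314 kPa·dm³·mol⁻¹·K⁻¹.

Ideal: P_ideal = nRT/V = (1.12)(8.314)(345.0)/0.472 = 6806.21 kPa
vdW: P = nRT/(V − nb) − a n²/V² = 3212.53/0.422944 − 292.275/0.222784 = 7595.64 − 1311.92 = 6283.72 kPa
ΔP = 6283.72 − 6806.21 = -522.5 kPa

ΔP ≈ -522.5 kPa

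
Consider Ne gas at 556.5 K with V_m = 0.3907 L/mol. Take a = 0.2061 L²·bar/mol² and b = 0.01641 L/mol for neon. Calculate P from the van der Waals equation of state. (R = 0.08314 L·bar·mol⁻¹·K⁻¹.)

P = RT/(V_m − b) − a/V_m²
RT/(V_m − b) = (0.08314)(556.5)/(0.3907 − 0.01641) = 46.267/0.37429 = 123.61 bar
a/V_m² = 0.2061/(0.3907)² = 1.3502 bar
P = 123.61 − 1.3502 = 122.3 bar

P ≈ 122.3 bar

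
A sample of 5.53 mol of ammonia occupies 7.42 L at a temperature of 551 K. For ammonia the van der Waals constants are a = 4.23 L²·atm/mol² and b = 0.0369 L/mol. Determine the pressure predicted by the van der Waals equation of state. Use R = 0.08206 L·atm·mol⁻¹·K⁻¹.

P = nRT/(V − nb) − a n²/V²
nRT/(V − nb) = (5.53)(0.08206)(551)/(7.42 − 5.53×0.0369) = 250.04/7.2159 = 34.651 atm
a n²/V² = (4.23)(5.53)²/(7.42)² = 2.3495 atm
P = 34.651 − 2.3495 = 32.30 atm

P ≈ 32.30 atm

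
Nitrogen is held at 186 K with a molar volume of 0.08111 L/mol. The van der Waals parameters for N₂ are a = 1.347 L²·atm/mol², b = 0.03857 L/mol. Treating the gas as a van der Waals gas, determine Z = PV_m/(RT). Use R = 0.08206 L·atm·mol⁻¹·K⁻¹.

P = RT/(V_m − b) − a/V_m² = (0.08206)(186)/(0.08111 − 0.03857) − 1.347/(0.08111)²
  = 15.263/0.042540 − 204.75 = 358.79 − 204.75 = 154.04 atm
Z = PV_m/(RT) = (154.04)(0.08111)/((0.08206)(186)) = 12.494/15.263 = 0.8186

Z ≈ 0.8186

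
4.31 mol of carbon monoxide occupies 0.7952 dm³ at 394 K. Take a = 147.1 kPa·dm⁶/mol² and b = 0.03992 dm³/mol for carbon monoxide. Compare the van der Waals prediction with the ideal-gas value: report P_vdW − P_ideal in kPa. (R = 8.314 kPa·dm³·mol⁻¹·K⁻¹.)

Ideal: P_ideal = nRT/V = (4.31)(8.314)(394)/0.7952 = 17754.4 kPa
vdW: P = nRT/(V − nb) − a n²/V² = 14118.3/0.623145 − 2732.54/0.632343 = 22656.5 − 4321.29 = 18335.2 kPa
ΔP = 18335.2 − 17754.4 = 581 kPa

ΔP ≈ 581 kPa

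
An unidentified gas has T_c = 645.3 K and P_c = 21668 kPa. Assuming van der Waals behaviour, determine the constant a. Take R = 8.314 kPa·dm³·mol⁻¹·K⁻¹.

a ≈ 560.4 kPa·dm⁶/mol²

From T_c = 8a/(27Rb) and P_c = a/(27b²): a = 27 R² T_c²/(64 P_c).
a = 27×(8.314)²×(645.3)²/(64×21668) = 777154086/1386752 = 560.4 kPa·dm⁶/mol²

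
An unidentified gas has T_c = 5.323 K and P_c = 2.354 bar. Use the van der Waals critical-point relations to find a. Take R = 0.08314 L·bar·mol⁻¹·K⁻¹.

a ≈ 0.03510 L²·bar/mol²

From T_c = 8a/(27Rb) and P_c = a/(27b²): a = 27 R² T_c²/(64 P_c).
a = 27×(0.08314)²×(5.323)²/(64×2.354) = 5.2881/150.66 = 0.03510 L²·bar/mol²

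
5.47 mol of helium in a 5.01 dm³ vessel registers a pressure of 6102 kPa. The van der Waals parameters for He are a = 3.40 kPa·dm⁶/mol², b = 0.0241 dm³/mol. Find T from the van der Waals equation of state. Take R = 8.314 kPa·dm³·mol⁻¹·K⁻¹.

T = (P + a n²/V²)(V − nb)/(nR)
P + a n²/V² = 6102 + (3.40)(5.47)²/(5.01)² = 6106.1 kPa
V − nb = 5.01 − (5.47)(0.0241) = 4.8782 dm³
T = (6106.1)(4.8782)/((5.47)(8.314)) = 655.0 K

T ≈ 655.0 K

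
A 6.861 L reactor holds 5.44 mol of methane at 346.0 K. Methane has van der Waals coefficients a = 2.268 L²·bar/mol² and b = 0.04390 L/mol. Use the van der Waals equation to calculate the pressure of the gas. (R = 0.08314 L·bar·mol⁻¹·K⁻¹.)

P ≈ 22.21 bar

P = nRT/(V − nb) − a n²/V²
nRT/(V − nb) = (5.44)(0.08314)(346.0)/(6.861 − 5.44×0.04390) = 156.49/6.6222 = 23.631 bar
a n²/V² = (2.268)(5.44)²/(6.861)² = 1.4258 bar
P = 23.631 − 1.4258 = 22.21 bar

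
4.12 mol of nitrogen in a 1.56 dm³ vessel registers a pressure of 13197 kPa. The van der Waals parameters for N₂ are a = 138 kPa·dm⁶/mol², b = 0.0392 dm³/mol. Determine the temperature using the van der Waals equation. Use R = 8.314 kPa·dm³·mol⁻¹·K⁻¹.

T ≈ 578.1 K

T = (P + a n²/V²)(V − nb)/(nR)
P + a n²/V² = 13197 + (138)(4.12)²/(1.56)² = 14160 kPa
V − nb = 1.56 − (4.12)(0.0392) = 1.3985 dm³
T = (14160)(1.3985)/((4.12)(8.314)) = 578.1 K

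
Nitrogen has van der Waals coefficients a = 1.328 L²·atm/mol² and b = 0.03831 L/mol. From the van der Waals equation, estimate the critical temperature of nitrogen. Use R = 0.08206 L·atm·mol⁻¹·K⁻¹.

T_c ≈ 125.2 K

For a van der Waals gas, T_c = 8a/(27Rb).
T_c = 8×1.328/(27×0.08206×0.03831) = 10.624/0.084880 = 125.2 K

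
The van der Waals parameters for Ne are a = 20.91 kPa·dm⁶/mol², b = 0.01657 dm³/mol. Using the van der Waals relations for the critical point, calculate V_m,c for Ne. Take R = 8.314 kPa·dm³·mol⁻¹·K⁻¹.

For a van der Waals gas, V_m,c = 3b.
V_m,c = 3×0.01657 = 0.04971 dm³/mol

V_m,c ≈ 0.04971 dm³/mol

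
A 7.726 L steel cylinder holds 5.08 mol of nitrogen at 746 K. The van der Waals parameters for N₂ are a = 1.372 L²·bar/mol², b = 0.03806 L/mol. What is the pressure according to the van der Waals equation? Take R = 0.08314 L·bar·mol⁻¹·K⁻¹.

P ≈ 41.23 bar

P = nRT/(V − nb) − a n²/V²
nRT/(V − nb) = (5.08)(0.08314)(746)/(7.726 − 5.08×0.03806) = 315.07/7.5327 = 41.827 bar
a n²/V² = (1.372)(5.08)²/(7.726)² = 0.59316 bar
P = 41.827 − 0.59316 = 41.23 bar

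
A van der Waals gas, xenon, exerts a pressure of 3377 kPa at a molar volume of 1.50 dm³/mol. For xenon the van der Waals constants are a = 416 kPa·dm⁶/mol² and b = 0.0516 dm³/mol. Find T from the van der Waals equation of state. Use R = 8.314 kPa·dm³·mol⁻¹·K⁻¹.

T ≈ 620.5 K

T = (P + a/V_m²)(V_m − b)/R
P + a/V_m² = 3377 + 416/(1.50)² = 3561.9 kPa
V_m − b = 1.50 − 0.0516 = 1.4484 dm³/mol
T = (3561.9)(1.4484)/8.314 = 620.5 K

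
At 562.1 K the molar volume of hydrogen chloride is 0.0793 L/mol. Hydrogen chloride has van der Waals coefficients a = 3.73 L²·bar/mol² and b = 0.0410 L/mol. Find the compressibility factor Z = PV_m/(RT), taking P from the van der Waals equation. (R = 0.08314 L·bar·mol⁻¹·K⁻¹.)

Z ≈ 1.064

P = RT/(V_m − b) − a/V_m² = (0.08314)(562.1)/(0.0793 − 0.0410) − 3.73/(0.0793)²
  = 46.733/0.038300 − 593.15 = 1220.2 − 593.15 = 627.1 bar
Z = PV_m/(RT) = (627.1)(0.0793)/((0.08314)(562.1)) = 49.729/46.733 = 1.064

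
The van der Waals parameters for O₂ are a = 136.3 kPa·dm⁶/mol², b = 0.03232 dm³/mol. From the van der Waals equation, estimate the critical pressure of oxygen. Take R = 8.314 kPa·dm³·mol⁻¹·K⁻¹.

P_c ≈ 4833 kPa

For a van der Waals gas, P_c = a/(27b²).
P_c = 136.3/(27×(0.03232)²) = 136.3/0.028204 = 4833 kPa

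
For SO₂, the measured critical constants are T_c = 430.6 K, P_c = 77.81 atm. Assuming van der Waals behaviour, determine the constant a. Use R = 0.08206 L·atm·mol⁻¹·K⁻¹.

From T_c = 8a/(27Rb) and P_c = a/(27b²): a = 27 R² T_c²/(64 P_c).
a = 27×(0.08206)²×(430.6)²/(64×77.81) = 33711/4979.8 = 6.770 L²·atm/mol²

a ≈ 6.770 L²·atm/mol²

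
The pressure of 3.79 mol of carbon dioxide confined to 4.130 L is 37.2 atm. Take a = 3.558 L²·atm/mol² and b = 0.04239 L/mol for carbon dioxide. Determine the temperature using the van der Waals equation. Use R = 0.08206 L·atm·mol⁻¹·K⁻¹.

T ≈ 513.0 K

T = (P + a n²/V²)(V − nb)/(nR)
P + a n²/V² = 37.2 + (3.558)(3.79)²/(4.130)² = 40.196 atm
V − nb = 4.130 − (3.79)(0.04239) = 3.9693 L
T = (40.196)(3.9693)/((3.79)(0.08206)) = 513.0 K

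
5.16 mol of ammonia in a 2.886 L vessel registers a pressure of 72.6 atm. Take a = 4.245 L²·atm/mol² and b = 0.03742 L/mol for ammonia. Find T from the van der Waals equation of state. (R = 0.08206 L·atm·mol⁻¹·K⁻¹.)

T ≈ 548.0 K

T = (P + a n²/V²)(V − nb)/(nR)
P + a n²/V² = 72.6 + (4.245)(5.16)²/(2.886)² = 86.170 atm
V − nb = 2.886 − (5.16)(0.03742) = 2.6929 L
T = (86.170)(2.6929)/((5.16)(0.08206)) = 548.0 K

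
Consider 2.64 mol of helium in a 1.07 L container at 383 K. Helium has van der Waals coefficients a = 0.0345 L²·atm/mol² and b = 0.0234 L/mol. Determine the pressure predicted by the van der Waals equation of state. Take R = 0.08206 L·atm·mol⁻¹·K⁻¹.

P = nRT/(V − nb) − a n²/V²
nRT/(V − nb) = (2.64)(0.08206)(383)/(1.07 − 2.64×0.0234) = 82.973/1.0082 = 82.298 atm
a n²/V² = (0.0345)(2.64)²/(1.07)² = 0.21002 atm
P = 82.298 − 0.21002 = 82.09 atm

P ≈ 82.09 atm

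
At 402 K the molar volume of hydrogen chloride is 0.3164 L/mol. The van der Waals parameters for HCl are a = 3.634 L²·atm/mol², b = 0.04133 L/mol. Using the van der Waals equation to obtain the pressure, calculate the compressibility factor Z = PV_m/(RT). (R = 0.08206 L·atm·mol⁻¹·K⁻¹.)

Z ≈ 0.8021

P = RT/(V_m − b) − a/V_m² = (0.08206)(402)/(0.3164 − 0.04133) − 3.634/(0.3164)²
  = 32.988/0.27507 − 36.300 = 119.93 − 36.300 = 83.63 atm
Z = PV_m/(RT) = (83.63)(0.3164)/((0.08206)(402)) = 26.461/32.988 = 0.8021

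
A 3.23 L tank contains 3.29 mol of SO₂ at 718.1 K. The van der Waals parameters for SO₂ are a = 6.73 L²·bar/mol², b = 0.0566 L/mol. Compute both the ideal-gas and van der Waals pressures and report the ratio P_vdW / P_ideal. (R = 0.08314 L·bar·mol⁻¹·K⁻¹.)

P_vdW / P_ideal ≈ 0.9464

Ideal: P_ideal = nRT/V = (3.29)(0.08314)(718.1)/3.23 = 60.8119 bar
vdW: P = nRT/(V − nb) − a n²/V² = 196.422/3.04379 − 72.8462/10.4329 = 64.5320 − 6.98235 = 57.5497 bar
Ratio = 57.5497/60.8119 = 0.9464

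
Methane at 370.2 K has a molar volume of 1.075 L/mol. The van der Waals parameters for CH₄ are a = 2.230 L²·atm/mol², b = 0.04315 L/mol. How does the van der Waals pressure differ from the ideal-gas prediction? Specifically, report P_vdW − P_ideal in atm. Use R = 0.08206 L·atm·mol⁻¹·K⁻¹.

Ideal: P_ideal = RT/V_m = (0.08206)(370.2)/1.075 = 28.2592 atm
vdW: P = RT/(V_m − b) − a/V_m² = 30.3786/1.03185 − 2.230/1.15563 = 29.4409 − 1.92968 = 27.5112 atm
ΔP = 27.5112 − 28.2592 = -0.748 atm

ΔP ≈ -0.748 atm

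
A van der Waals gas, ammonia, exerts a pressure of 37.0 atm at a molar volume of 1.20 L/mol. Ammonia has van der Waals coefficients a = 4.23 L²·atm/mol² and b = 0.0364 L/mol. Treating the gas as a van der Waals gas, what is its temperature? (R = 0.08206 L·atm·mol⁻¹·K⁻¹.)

T ≈ 566.3 K

T = (P + a/V_m²)(V_m − b)/R
P + a/V_m² = 37.0 + 4.23/(1.20)² = 39.938 atm
V_m − b = 1.20 − 0.0364 = 1.1636 L/mol
T = (39.938)(1.1636)/0.08206 = 566.3 K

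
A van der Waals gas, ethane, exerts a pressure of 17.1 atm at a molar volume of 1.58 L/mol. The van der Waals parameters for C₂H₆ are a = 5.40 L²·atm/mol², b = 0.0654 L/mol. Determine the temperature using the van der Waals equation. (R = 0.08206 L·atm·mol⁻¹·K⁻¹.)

T ≈ 355.5 K

T = (P + a/V_m²)(V_m − b)/R
P + a/V_m² = 17.1 + 5.40/(1.58)² = 19.263 atm
V_m − b = 1.58 − 0.0654 = 1.5146 L/mol
T = (19.263)(1.5146)/0.08206 = 355.5 K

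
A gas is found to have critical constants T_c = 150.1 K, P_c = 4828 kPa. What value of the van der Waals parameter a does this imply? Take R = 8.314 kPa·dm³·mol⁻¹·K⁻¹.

a ≈ 136.1 kPa·dm⁶/mol²

From T_c = 8a/(27Rb) and P_c = a/(27b²): a = 27 R² T_c²/(64 P_c).
a = 27×(8.314)²×(150.1)²/(64×4828) = 42047985/308992 = 136.1 kPa·dm⁶/mol²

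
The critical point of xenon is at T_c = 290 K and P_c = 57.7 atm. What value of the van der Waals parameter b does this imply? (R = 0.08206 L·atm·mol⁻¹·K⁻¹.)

From T_c = 8a/(27Rb) and P_c = a/(27b²): b = R T_c/(8 P_c).
b = (0.08206)(290)/(8×57.7) = 23.797/461.60 = 0.05155 L/mol

b ≈ 0.05155 L/mol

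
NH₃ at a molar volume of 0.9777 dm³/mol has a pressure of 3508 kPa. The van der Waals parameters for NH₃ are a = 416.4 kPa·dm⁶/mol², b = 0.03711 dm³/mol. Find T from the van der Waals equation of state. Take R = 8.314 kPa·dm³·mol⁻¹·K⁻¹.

T = (P + a/V_m²)(V_m − b)/R
P + a/V_m² = 3508 + 416.4/(0.9777)² = 3943.6 kPa
V_m − b = 0.9777 − 0.03711 = 0.94059 dm³/mol
T = (3943.6)(0.94059)/8.314 = 446.2 K

T ≈ 446.2 K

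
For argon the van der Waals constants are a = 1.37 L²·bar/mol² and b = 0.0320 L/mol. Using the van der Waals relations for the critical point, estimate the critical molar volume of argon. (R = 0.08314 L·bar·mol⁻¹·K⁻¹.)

V_m,c ≈ 0.09600 L/mol

For a van der Waals gas, V_m,c = 3b.
V_m,c = 3×0.0320 = 0.09600 L/mol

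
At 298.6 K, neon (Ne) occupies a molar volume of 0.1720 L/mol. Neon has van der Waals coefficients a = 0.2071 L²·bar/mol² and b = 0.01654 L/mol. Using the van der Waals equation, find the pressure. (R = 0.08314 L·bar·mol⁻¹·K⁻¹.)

P ≈ 152.7 bar

P = RT/(V_m − b) − a/V_m²
RT/(V_m − b) = (0.08314)(298.6)/(0.1720 − 0.01654) = 24.826/0.15546 = 159.69 bar
a/V_m² = 0.2071/(0.1720)² = 7.0004 bar
P = 159.69 − 7.0004 = 152.7 bar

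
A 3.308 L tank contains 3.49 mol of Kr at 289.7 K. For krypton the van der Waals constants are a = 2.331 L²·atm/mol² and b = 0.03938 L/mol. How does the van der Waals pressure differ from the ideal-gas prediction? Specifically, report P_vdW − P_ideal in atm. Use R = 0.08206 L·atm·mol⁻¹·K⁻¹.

Ideal: P_ideal = nRT/V = (3.49)(0.08206)(289.7)/3.308 = 25.0807 atm
vdW: P = nRT/(V − nb) − a n²/V² = 82.9670/3.17056 − 28.3918/10.9429 = 26.1679 − 2.59454 = 23.5734 atm
ΔP = 23.5734 − 25.0807 = -1.507 atm

ΔP ≈ -1.507 atm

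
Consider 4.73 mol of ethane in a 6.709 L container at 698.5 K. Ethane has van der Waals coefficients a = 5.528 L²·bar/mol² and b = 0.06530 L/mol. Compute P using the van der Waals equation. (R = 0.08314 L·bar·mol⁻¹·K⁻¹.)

P = nRT/(V − nb) − a n²/V²
nRT/(V − nb) = (4.73)(0.08314)(698.5)/(6.709 − 4.73×0.06530) = 274.69/6.4001 = 42.920 bar
a n²/V² = (5.528)(4.73)²/(6.709)² = 2.7477 bar
P = 42.920 − 2.7477 = 40.17 bar

P ≈ 40.17 bar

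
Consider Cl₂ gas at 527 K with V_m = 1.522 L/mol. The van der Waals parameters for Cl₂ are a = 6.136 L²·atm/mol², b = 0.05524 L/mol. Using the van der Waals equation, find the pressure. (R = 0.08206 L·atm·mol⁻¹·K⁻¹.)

P ≈ 26.83 atm

P = RT/(V_m − b) − a/V_m²
RT/(V_m − b) = (0.08206)(527)/(1.522 − 0.05524) = 43.246/1.4668 = 29.483 atm
a/V_m² = 6.136/(1.522)² = 2.6488 atm
P = 29.483 − 2.6488 = 26.83 atm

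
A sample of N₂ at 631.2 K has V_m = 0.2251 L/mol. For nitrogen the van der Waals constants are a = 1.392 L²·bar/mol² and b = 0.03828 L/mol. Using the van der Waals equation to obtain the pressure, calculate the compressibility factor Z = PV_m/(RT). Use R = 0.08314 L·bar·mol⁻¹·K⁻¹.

Z ≈ 1.087

P = RT/(V_m − b) − a/V_m² = (0.08314)(631.2)/(0.2251 − 0.03828) − 1.392/(0.2251)²
  = 52.478/0.18682 − 27.472 = 280.90 − 27.472 = 253.43 bar
Z = PV_m/(RT) = (253.43)(0.2251)/((0.08314)(631.2)) = 57.047/52.478 = 1.087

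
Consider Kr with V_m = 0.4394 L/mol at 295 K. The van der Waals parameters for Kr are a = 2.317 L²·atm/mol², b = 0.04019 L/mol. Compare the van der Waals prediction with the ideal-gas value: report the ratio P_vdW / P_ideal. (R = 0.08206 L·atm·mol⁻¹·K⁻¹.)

P_vdW / P_ideal ≈ 0.8828

Ideal: P_ideal = RT/V_m = (0.08206)(295)/0.4394 = 55.0926 atm
vdW: P = RT/(V_m − b) − a/V_m² = 24.2077/0.399210 − 2.317/0.193072 = 60.6390 − 12.0007 = 48.6383 atm
Ratio = 48.6383/55.0926 = 0.8828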